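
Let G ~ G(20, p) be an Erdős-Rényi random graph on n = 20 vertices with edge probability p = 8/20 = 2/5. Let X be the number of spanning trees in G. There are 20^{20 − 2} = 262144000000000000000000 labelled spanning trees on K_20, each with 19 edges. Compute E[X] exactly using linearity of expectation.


K_20 has 20^{20 − 2} = 262144000000000000000000 labelled spanning trees.
For each such spanning tree H, let X_H = 1 if all 19 edges of H are present in G. Then P[X_H = 1] = p^{19} = (2/5)^{19} = 524288/19073486328125.
Summing the indicators: E[X] = Σ_H E[X_H] = 262144000000000000000000 · p^{19} = 262144000000000000000000 · 524288/19073486328125 = 36028797018963968/5.
Numerically: E[X] ≈ 7.206e+15.

E[X] = 262144000000000000000000 · (2/5)^{19} = 36028797018963968/5 ≈ 7.206e+15.


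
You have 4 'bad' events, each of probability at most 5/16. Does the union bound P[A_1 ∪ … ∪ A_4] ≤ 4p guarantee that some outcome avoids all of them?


Union bound: P[∪_{i=1}^{4} A_i] ≤ Σ_i P[A_i] ≤ 4·p = 4·(5/16) = 5/4.
Numerically: 5/4 ≈ 1.250.
Is 5/4 < 1? NO.
Since the bound 5/4 is ≥ 1, the union bound is uninformative here; it does NOT by itself certify existence.

4·p = 5/4 ≈ 1.250; existence NOT certified by the union bound.


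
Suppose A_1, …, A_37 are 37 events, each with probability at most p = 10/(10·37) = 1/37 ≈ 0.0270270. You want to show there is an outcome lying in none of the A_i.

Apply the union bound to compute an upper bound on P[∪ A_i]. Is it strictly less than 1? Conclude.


Union bound: P[∪_{i=1}^{37} A_i] ≤ Σ_i P[A_i] ≤ 37·p = 37·(1/37) = 1.
Numerically: 1 ≈ 1.0000000.
Is 1 < 1? NO.
Since the bound 1 is ≥ 1, the union bound is uninformative here; it does NOT by itself certify existence.

37·p = 1 ≈ 1.0000000; existence NOT certified by the union bound.


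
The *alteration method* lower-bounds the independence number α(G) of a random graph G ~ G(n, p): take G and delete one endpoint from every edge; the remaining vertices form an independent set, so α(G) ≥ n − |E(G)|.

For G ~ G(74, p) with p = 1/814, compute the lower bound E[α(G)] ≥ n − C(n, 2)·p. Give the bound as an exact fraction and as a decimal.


E[|E(G)|] = C(74, 2)·p = 2701 · (1/814) = 73/22.
E[α(G)] ≥ n − E[|E(G)|] = 74 − 73/22 = 1555/22.
Numerically: ≈ 70.6818.
(This is only a lower bound; the true E[α(G)] may be larger.)

E[α(G)] ≥ 1555/22 ≈ 70.6818.


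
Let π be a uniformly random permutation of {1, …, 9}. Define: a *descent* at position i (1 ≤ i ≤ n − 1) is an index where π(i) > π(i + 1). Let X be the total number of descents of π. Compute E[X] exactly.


Write X = Σ X_I over i = 1, …, 8, with X_I the indicator of one descent.
There are 8 indicators.
For each fixed i, the pair (π(i), π(i+1)) is a uniformly random ordered pair of distinct values from {1, …, 9}; by symmetry P[π(i) > π(i+1)] = 1/2.
By linearity: E[X] = 8 · (1/2) = (9 − 1) · (1/2) = 4 ≈ 4.000.

E[X] = 4 = 4.000.


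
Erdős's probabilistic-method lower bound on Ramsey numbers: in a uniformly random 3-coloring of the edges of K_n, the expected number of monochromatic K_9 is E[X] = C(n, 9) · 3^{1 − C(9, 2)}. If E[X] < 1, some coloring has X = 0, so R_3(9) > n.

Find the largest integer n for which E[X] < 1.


We need C(n, 9) · 3^{1 − 36} < 1, i.e. C(n, 9) < 3^{36 − 1} = 50031545098999707.
Check values of n near the boundary:
  n = 296: C(296, 9) = 42513789098994080; 42513789098994080 < 50031545098999707? YES
  n = 297: C(297, 9) = 43842345008337645; 43842345008337645 < 50031545098999707? YES
  n = 298: C(298, 9) = 45207677551849890; 45207677551849890 < 50031545098999707? YES
  n = 299: C(299, 9) = 46610674441390059; 46610674441390059 < 50031545098999707? YES
  n = 300: C(300, 9) = 48052241692154700; 48052241692154700 < 50031545098999707? YES
  n = 301: C(301, 9) = 49533303936090975; 49533303936090975 < 50031545098999707? YES
  n = 302: C(302, 9) = 51054804739588650; 51054804739588650 < 50031545098999707? NO
  n = 303: C(303, 9) = 52617706925494425; 52617706925494425 < 50031545098999707? NO
The largest n with C(n, 9) < 50031545098999707 is n = 301 (where E[X] = 16511101312030325/16677181699666569 ≈ 0.990). Hence R_3(9) > 301, i.e. R_3(9) ≥ 302.

Largest n = 301; hence R_3(9) > 301.


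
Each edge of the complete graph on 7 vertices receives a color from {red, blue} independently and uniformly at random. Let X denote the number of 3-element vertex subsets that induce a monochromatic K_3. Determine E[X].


Let X = Σ_S X_S over the C(7, 3) = 35 subsets S of size 3, where X_S = 1 if the K_3 on S is monochromatic.
For a fixed S, the K_3 on S has C(3, 2) = 3 edges. P[all 3 edges red] = (1/2)^3, and likewise for blue, so P[monochromatic] = 2·(1/2)^3 = 2^{1 − 3} = 1/4.
Summing: E[X] = C(7, 3) · 2^{1 − 3} = 35 · 1/4 = 35/4.
Numerically: E[X] ≈ 8.75000.

E[X] = C(7,3)·2^(1−C(3,2)) = 35/4 ≈ 8.75000.


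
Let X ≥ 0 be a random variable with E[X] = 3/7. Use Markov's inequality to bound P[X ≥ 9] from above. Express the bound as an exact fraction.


μ = E[X] = 3/7, a = 9.
Markov: P[X ≥ 9] ≤ μ/a = (3/7)/9 = 1/21.
Numerically: ≈ 0.047619.
(Since a = 9 > μ = 0.428571, the bound 1/21 is < 1 and informative.)

P[X ≥ 9] ≤ 1/21 ≈ 0.047619.


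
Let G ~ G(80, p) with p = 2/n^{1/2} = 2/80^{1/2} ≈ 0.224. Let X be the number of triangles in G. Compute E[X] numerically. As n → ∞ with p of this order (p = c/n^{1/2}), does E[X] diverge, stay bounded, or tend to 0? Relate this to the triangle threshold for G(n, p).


Number of potential triangles: C(80, 3) = 82160.
Each occurs with probability p³ ≈ (0.224)³ ≈ 1.11803e-02.
By linearity: E[X] = C(80, 3)·p³ ≈ 82160 · 1.11803e-02 ≈ 918.577.
Since α = 1/2 < 1, p = c/n^{1/2} ≫ 1/n is above the triangle threshold p ~ 1/n. Asymptotically E[X] ~ (c³/6)·n^{3(1−α)} = (2³/6)·n^{1.5} → ∞; triangles are abundant w.h.p.

E[X] ≈ 918.577; in regime p = Θ(1/n^{1/2}) E[X] diverges (above the triangle threshold p ~ 1/n).


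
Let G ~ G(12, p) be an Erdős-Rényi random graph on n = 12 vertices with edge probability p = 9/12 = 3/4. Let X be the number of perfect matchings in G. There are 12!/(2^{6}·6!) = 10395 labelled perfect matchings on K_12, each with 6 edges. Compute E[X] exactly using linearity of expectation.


K_12 has 12!/(2^{6}·6!) = 10395 labelled perfect matchings.
For each such perfect matching H, let X_H = 1 if all 6 edges of H are present in G. Then P[X_H = 1] = p^{6} = (3/4)^{6} = 729/4096.
Summing the indicators: E[X] = Σ_H E[X_H] = 10395 · p^{6} = 10395 · 729/4096 = 7577955/4096.
Numerically: E[X] ≈ 1850.

E[X] = 10395 · (3/4)^{6} = 7577955/4096 ≈ 1850.


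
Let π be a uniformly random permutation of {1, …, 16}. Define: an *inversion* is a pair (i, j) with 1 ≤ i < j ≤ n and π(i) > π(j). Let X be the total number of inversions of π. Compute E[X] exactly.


Write X = Σ X_I over the C(16, 2) = 120 pairs i < j, with X_I the indicator of one inversion.
There are 120 indicators.
For each fixed pair i < j, the values π(i) and π(j) are two distinct elements of {1, …, 16} in uniformly random order; by symmetry P[π(i) > π(j)] = 1/2.
By linearity: E[X] = 120 · (1/2) = C(16, 2) · (1/2) = 120/2 = 60 ≈ 60.00000.

E[X] = 60 = 60.00000.


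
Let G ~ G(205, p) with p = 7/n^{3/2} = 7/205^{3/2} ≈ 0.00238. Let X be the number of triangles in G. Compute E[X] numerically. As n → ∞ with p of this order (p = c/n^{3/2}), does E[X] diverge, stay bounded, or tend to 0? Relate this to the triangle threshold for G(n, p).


Number of potential triangles: C(205, 3) = 1414910.
Each occurs with probability p³ ≈ (0.00238)³ ≈ 1.35644e-08.
By linearity: E[X] = C(205, 3)·p³ ≈ 1414910 · 1.35644e-08 ≈ 0.019.
Since α = 3/2 > 1, p = c/n^{3/2} = o(1/n) is below the triangle threshold p ~ 1/n. Asymptotically E[X] ~ (c³/6)·n^{3(1−α)} = (7³/6)·n^{-1.5} → 0, so by Markov's inequality G has no triangles w.h.p.

E[X] ≈ 0.019; in regime p = Θ(1/n^{3/2}) E[X] tends to 0 (below the triangle threshold p ~ 1/n).


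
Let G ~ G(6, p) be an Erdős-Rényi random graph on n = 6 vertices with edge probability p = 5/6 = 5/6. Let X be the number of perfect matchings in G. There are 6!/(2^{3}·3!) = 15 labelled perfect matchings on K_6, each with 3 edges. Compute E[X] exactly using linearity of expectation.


K_6 has 6!/(2^{3}·3!) = 15 labelled perfect matchings.
For each such perfect matching H, let X_H = 1 if all 3 edges of H are present in G. Then P[X_H = 1] = p^{3} = (5/6)^{3} = 125/216.
By linearity of expectation: E[X] = Σ_H E[X_H] = 15 · p^{3} = 15 · 125/216 = 625/72.
Numerically: E[X] ≈ 8.68.

E[X] = 15 · (5/6)^{3} = 625/72 ≈ 8.68.


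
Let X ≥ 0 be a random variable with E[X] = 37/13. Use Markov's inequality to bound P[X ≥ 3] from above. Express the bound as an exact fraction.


μ = E[X] = 37/13, a = 3.
Markov: P[X ≥ 3] ≤ μ/a = (37/13)/3 = 37/39.
Numerically: ≈ 0.948718.
(Since a = 3 > μ = 2.846154, the bound 37/39 is < 1 and informative.)

P[X ≥ 3] ≤ 37/39 ≈ 0.948718.


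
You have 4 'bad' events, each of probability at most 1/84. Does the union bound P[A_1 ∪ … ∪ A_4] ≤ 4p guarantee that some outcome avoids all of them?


Union bound: P[∪_{i=1}^{4} A_i] ≤ Σ_i P[A_i] ≤ 4·p = 4·(1/84) = 1/21.
Numerically: 1/21 ≈ 0.0476.
Is 1/21 < 1? YES.
Since P[∪ A_i] ≤ 1/21 < 1, the complement has P[∩ A_i^c] ≥ 1 − 1/21 = 20/21 > 0, so some outcome avoids every A_i.

4·p = 1/21 ≈ 0.0476; existence CERTIFIED by the union bound.


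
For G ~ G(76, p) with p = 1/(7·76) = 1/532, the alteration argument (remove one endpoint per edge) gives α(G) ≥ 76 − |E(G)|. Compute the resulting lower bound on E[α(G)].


E[|E(G)|] = C(76, 2)·p = 2850 · (1/532) = 75/14.
E[α(G)] ≥ n − E[|E(G)|] = 76 − 75/14 = 989/14.
Numerically: ≈ 70.64286.
(This is only a lower bound; the true E[α(G)] may be larger.)

E[α(G)] ≥ 989/14 ≈ 70.64286.


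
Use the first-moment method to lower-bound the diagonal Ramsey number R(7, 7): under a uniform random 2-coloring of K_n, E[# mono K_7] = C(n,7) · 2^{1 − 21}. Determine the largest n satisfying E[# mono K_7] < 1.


We need C(n, 7) · 2^{1 − 21} < 1, i.e. C(n, 7) < 2^{21 − 1} = 1048576.
Check values of n near the boundary:
  n = 24: C(24, 7) = 346104; 346104 < 1048576? YES
  n = 25: C(25, 7) = 480700; 480700 < 1048576? YES
  n = 26: C(26, 7) = 657800; 657800 < 1048576? YES
  n = 27: C(27, 7) = 888030; 888030 < 1048576? YES
  n = 28: C(28, 7) = 1184040; 1184040 < 1048576? NO
The largest n with C(n, 7) < 1048576 is n = 27 (where E[X] = 444015/524288 ≈ 0.8468914). Hence R(7, 7) > 27, i.e. R(7, 7) ≥ 28.

Largest n = 27; hence R(7, 7) > 27.


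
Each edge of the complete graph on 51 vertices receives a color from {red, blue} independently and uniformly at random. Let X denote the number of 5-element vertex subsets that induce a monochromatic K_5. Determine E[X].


Let X = Σ_S X_S over the C(51, 5) = 2349060 subsets S of size 5, where X_S = 1 if the K_5 on S is monochromatic.
For a fixed S, the K_5 on S has C(5, 2) = 10 edges. P[all 10 edges red] = (1/2)^10, and likewise for blue, so P[monochromatic] = 2·(1/2)^10 = 2^{1 − 10} = 1/512.
By linearity of expectation: E[X] = C(51, 5) · 2^{1 − 10} = 2349060 · 1/512 = 587265/128.
Numerically: E[X] ≈ 4588.00781.

E[X] = C(51,5)·2^(1−C(5,2)) = 587265/128 ≈ 4588.00781.


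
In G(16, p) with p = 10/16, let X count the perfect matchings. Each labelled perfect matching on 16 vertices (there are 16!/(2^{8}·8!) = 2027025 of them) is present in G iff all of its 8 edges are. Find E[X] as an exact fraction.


K_16 has 16!/(2^{8}·8!) = 2027025 labelled perfect matchings.
For each such perfect matching H, let X_H = 1 if all 8 edges of H are present in G. Then P[X_H = 1] = p^{8} = (5/8)^{8} = 390625/16777216.
By linearity of expectation: E[X] = Σ_H E[X_H] = 2027025 · p^{8} = 2027025 · 390625/16777216 = 791806640625/16777216.
Numerically: E[X] ≈ 4.72e+04.

E[X] = 2027025 · (5/8)^{8} = 791806640625/16777216 ≈ 4.72e+04.


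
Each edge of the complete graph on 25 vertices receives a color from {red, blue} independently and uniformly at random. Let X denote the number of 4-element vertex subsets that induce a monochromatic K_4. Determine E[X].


Let X = Σ_S X_S over the C(25, 4) = 12650 subsets S of size 4, where X_S = 1 if the K_4 on S is monochromatic.
For a fixed S, the K_4 on S has C(4, 2) = 6 edges. P[all 6 edges red] = (1/2)^6, and likewise for blue, so P[monochromatic] = 2·(1/2)^6 = 2^{1 − 6} = 1/32.
Summing: E[X] = C(25, 4) · 2^{1 − 6} = 12650 · 1/32 = 6325/16.
Numerically: E[X] ≈ 395.3125.

E[X] = C(25,4)·2^(1−C(4,2)) = 6325/16 ≈ 395.3125.


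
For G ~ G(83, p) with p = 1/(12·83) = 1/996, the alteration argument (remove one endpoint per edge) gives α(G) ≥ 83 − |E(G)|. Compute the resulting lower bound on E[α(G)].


E[|E(G)|] = C(83, 2)·p = 3403 · (1/996) = 41/12.
E[α(G)] ≥ n − E[|E(G)|] = 83 − 41/12 = 955/12.
Numerically: ≈ 79.583333.
(This is only a lower bound; the true E[α(G)] may be larger.)

E[α(G)] ≥ 955/12 ≈ 79.583333.


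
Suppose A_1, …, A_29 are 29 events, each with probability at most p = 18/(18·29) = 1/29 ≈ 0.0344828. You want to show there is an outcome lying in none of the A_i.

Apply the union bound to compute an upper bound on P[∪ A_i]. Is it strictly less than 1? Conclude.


Union bound: P[∪_{i=1}^{29} A_i] ≤ Σ_i P[A_i] ≤ 29·p = 29·(1/29) = 1.
Numerically: 1 ≈ 1.0000000.
Is 1 < 1? NO.
Since the bound 1 is ≥ 1, the union bound is uninformative here; it does NOT by itself certify existence.

29·p = 1 ≈ 1.0000000; existence NOT certified by the union bound.


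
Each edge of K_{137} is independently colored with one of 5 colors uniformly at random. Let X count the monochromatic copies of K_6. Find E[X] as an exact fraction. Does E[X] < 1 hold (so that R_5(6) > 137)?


E[X] = C(137, 6) · 5^{1 − 15} = 8218472724 · 5^{−14} = 8218472724/6103515625.
As a reduced fraction: E[X] = 8218472724/6103515625 ≈ 1.347.
Is E[X] < 1? NO.
Since E[X] ≥ 1, the first-moment bound is inconclusive at n = 137; it does NOT by itself certify R_5(6) > 137.

E[X] = 8218472724/6103515625 ≈ 1.347; E[X] ≥ 1; first-moment method inconclusive here.


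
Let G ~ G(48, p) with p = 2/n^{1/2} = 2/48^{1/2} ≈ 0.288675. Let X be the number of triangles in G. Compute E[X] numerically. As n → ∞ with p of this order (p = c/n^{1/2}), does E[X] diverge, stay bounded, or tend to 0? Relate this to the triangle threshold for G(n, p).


Number of potential triangles: C(48, 3) = 17296.
Each occurs with probability p³ ≈ (0.288675)³ ≈ 2.40562612e-02.
By linearity: E[X] = C(48, 3)·p³ ≈ 17296 · 2.40562612e-02 ≈ 416.077094.
Since α = 1/2 < 1, p = c/n^{1/2} ≫ 1/n is above the triangle threshold p ~ 1/n. Asymptotically E[X] ~ (c³/6)·n^{3(1−α)} = (2³/6)·n^{1.5} → ∞; triangles are abundant w.h.p.

E[X] ≈ 416.077094; in regime p = Θ(1/n^{1/2}) E[X] diverges (above the triangle threshold p ~ 1/n).


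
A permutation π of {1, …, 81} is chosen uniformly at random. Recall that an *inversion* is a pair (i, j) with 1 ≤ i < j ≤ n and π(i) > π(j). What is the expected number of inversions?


Write X = Σ X_I over the C(81, 2) = 3240 pairs i < j, with X_I the indicator of one inversion.
There are 3240 indicators.
For each fixed pair i < j, the values π(i) and π(j) are two distinct elements of {1, …, 81} in uniformly random order; by symmetry P[π(i) > π(j)] = 1/2.
By linearity: E[X] = 3240 · (1/2) = C(81, 2) · (1/2) = 3240/2 = 1620 ≈ 1620.0000.

E[X] = 1620 = 1620.0000.


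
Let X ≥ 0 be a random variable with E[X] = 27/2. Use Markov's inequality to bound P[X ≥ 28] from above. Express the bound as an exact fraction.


μ = E[X] = 27/2, a = 28.
Markov: P[X ≥ 28] ≤ μ/a = (27/2)/28 = 27/56.
Numerically: ≈ 0.48214.
(Since a = 28 > μ = 13.50000, the bound 27/56 is < 1 and informative.)

P[X ≥ 28] ≤ 27/56 ≈ 0.48214.


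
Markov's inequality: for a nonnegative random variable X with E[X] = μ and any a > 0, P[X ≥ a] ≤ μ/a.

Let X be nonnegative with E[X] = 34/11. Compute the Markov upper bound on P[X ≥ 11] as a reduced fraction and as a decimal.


μ = E[X] = 34/11, a = 11.
Markov: P[X ≥ 11] ≤ μ/a = (34/11)/11 = 34/121.
Numerically: ≈ 0.2810.
(Since a = 11 > μ = 3.0909, the bound 34/121 is < 1 and informative.)

P[X ≥ 11] ≤ 34/121 ≈ 0.2810.


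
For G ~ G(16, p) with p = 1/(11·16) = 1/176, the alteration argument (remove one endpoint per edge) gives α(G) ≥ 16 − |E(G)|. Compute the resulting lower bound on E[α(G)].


E[|E(G)|] = C(16, 2)·p = 120 · (1/176) = 15/22.
E[α(G)] ≥ n − E[|E(G)|] = 16 − 15/22 = 337/22.
Numerically: ≈ 15.3182.
(This is only a lower bound; the true E[α(G)] may be larger.)

E[α(G)] ≥ 337/22 ≈ 15.3182.


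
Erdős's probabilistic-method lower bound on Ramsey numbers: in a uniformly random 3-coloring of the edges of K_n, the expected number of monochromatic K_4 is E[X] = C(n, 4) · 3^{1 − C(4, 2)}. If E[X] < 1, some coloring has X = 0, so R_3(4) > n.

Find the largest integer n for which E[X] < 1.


We need C(n, 4) · 3^{1 − 6} < 1, i.e. C(n, 4) < 3^{6 − 1} = 243.
Check values of n near the boundary:
  n = 4: C(4, 4) = 1; 1 < 243? YES
  n = 5: C(5, 4) = 5; 5 < 243? YES
  n = 6: C(6, 4) = 15; 15 < 243? YES
  n = 7: C(7, 4) = 35; 35 < 243? YES
  n = 8: C(8, 4) = 70; 70 < 243? YES
  n = 9: C(9, 4) = 126; 126 < 243? YES
  n = 10: C(10, 4) = 210; 210 < 243? YES
  n = 11: C(11, 4) = 330; 330 < 243? NO
The largest n with C(n, 4) < 243 is n = 10 (where E[X] = 70/81 ≈ 0.86420). Hence R_3(4) > 10, i.e. R_3(4) ≥ 11.

Largest n = 10; hence R_3(4) > 10.


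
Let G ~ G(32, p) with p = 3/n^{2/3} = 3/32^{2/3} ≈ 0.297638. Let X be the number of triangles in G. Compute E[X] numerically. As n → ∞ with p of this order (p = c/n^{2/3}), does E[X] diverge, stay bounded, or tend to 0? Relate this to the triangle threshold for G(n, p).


Number of potential triangles: C(32, 3) = 4960.
Each occurs with probability p³ ≈ (0.297638)³ ≈ 2.63671875e-02.
By linearity: E[X] = C(32, 3)·p³ ≈ 4960 · 2.63671875e-02 ≈ 130.781250.
Since α = 2/3 < 1, p = c/n^{2/3} ≫ 1/n is above the triangle threshold p ~ 1/n. Asymptotically E[X] ~ (c³/6)·n^{3(1−α)} = (3³/6)·n^{1} → ∞; triangles are abundant w.h.p.

E[X] ≈ 130.781250; in regime p = Θ(1/n^{2/3}) E[X] diverges (above the triangle threshold p ~ 1/n).


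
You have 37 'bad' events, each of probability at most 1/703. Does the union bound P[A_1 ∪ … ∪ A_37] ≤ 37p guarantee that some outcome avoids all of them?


Union bound: P[∪_{i=1}^{37} A_i] ≤ Σ_i P[A_i] ≤ 37·p = 37·(1/703) = 1/19.
Numerically: 1/19 ≈ 0.052632.
Is 1/19 < 1? YES.
Since P[∪ A_i] ≤ 1/19 < 1, the complement has P[∩ A_i^c] ≥ 1 − 1/19 = 18/19 > 0, so some outcome avoids every A_i.

37·p = 1/19 ≈ 0.052632; existence CERTIFIED by the union bound.


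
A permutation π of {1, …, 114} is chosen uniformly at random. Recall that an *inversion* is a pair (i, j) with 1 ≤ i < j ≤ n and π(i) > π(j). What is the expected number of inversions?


Write X = Σ X_I over the C(114, 2) = 6441 pairs i < j, with X_I the indicator of one inversion.
There are 6441 indicators.
For each fixed pair i < j, the values π(i) and π(j) are two distinct elements of {1, …, 114} in uniformly random order; by symmetry P[π(i) > π(j)] = 1/2.
By linearity: E[X] = 6441 · (1/2) = C(114, 2) · (1/2) = 6441/2 = 6441/2 ≈ 3220.5000.

E[X] = 6441/2 = 3220.5000.


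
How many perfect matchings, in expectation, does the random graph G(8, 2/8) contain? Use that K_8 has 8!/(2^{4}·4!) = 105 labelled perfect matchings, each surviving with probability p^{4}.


K_8 has 8!/(2^{4}·4!) = 105 labelled perfect matchings.
For each such perfect matching H, let X_H = 1 if all 4 edges of H are present in G. Then P[X_H = 1] = p^{4} = (1/4)^{4} = 1/256.
By linearity of expectation: E[X] = Σ_H E[X_H] = 105 · p^{4} = 105 · 1/256 = 105/256.
Numerically: E[X] ≈ 0.41016.

E[X] = 105 · (1/4)^{4} = 105/256 ≈ 0.41016.


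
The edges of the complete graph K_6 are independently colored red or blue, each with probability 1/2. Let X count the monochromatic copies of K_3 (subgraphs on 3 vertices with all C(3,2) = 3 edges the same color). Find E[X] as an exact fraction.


Let X = Σ_S X_S over the C(6, 3) = 20 subsets S of size 3, where X_S = 1 if the K_3 on S is monochromatic.
For a fixed S, the K_3 on S has C(3, 2) = 3 edges. P[all 3 edges red] = (1/2)^3, and likewise for blue, so P[monochromatic] = 2·(1/2)^3 = 2^{1 − 3} = 1/4.
By linearity: E[X] = C(6, 3) · 2^{1 − 3} = 20 · 1/4 = 5.
Numerically: E[X] ≈ 5.00000.

E[X] = C(6,3)·2^(1−C(3,2)) = 5 ≈ 5.00000.


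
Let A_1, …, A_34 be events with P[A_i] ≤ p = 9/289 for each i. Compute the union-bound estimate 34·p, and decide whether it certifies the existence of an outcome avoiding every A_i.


Union bound: P[∪_{i=1}^{34} A_i] ≤ Σ_i P[A_i] ≤ 34·p = 34·(9/289) = 18/17.
Numerically: 18/17 ≈ 1.058824.
Is 18/17 < 1? NO.
Since the bound 18/17 is ≥ 1, the union bound is uninformative here; it does NOT by itself certify existence.

34·p = 18/17 ≈ 1.058824; existence NOT certified by the union bound.


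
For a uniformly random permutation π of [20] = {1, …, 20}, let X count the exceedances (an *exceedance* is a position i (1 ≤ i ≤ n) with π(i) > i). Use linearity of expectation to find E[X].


Write X = Σ_{i=1}^{20} X_i, where X_i = 1_{π(i) > i}.
For each fixed i, π(i) is uniform over {1, …, 20} (marginal of a uniform permutation), so P[π(i) > i] = (n − i)/n. Summing: Σ_{i=1}^{20} (n − i)/n = (0 + 1 + … + 19)/20 = 20(20 − 1)/(2·20) = (20 − 1)/2.
Hence E[X] = Σ_{i=1}^{20} (20 − i)/20 = 19/2 ≈ 9.500000.

E[X] = 19/2 = 9.500000.


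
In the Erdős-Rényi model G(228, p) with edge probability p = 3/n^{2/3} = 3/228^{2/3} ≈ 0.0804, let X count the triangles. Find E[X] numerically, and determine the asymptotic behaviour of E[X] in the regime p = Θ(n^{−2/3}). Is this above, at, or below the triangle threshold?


Number of potential triangles: C(228, 3) = 1949476.
Each occurs with probability p³ ≈ (0.0804)³ ≈ 5.19391e-04.
By linearity: E[X] = C(228, 3)·p³ ≈ 1949476 · 5.19391e-04 ≈ 1012.539.
Since α = 2/3 < 1, p = c/n^{2/3} ≫ 1/n is above the triangle threshold p ~ 1/n. Asymptotically E[X] ~ (c³/6)·n^{3(1−α)} = (3³/6)·n^{1} → ∞; triangles are abundant w.h.p.

E[X] ≈ 1012.539; in regime p = Θ(1/n^{2/3}) E[X] diverges (above the triangle threshold p ~ 1/n).


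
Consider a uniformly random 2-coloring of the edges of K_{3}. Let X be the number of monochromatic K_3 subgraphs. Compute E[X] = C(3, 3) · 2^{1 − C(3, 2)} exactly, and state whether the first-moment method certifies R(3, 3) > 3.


E[X] = C(3, 3) · 2^{1 − 3} = 1 · 2^{−2} = 1/4.
As a reduced fraction: E[X] = 1/4 ≈ 0.250000.
Is E[X] < 1? YES.
Since E[X] < 1, there exists a 2-coloring of K_{3} with no monochromatic K_3; hence R(3, 3) > 3.

E[X] = 1/4 ≈ 0.250000; E[X] < 1, so R(3, 3) > 3.


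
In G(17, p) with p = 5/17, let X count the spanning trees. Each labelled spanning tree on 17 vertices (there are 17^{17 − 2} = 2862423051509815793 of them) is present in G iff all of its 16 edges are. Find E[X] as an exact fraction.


K_17 has 17^{17 − 2} = 2862423051509815793 labelled spanning trees.
For each such spanning tree H, let X_H = 1 if all 16 edges of H are present in G. Then P[X_H = 1] = p^{16} = (5/17)^{16} = 152587890625/48661191875666868481.
Summing the indicators: E[X] = Σ_H E[X_H] = 2862423051509815793 · p^{16} = 2862423051509815793 · 152587890625/48661191875666868481 = 152587890625/17.
Numerically: E[X] ≈ 8.9758e+09.

E[X] = 2862423051509815793 · (5/17)^{16} = 152587890625/17 ≈ 8.9758e+09.


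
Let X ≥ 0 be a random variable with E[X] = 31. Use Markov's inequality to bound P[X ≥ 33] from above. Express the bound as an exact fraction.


μ = E[X] = 31, a = 33.
Markov: P[X ≥ 33] ≤ μ/a = (31)/33 = 31/33.
Numerically: ≈ 0.939.
(Since a = 33 > μ = 31.000, the bound 31/33 is < 1 and informative.)

P[X ≥ 33] ≤ 31/33 ≈ 0.939.


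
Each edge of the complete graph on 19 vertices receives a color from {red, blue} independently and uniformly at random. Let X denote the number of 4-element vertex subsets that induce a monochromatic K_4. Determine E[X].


Let X = Σ_S X_S over the C(19, 4) = 3876 subsets S of size 4, where X_S = 1 if the K_4 on S is monochromatic.
For a fixed S, the K_4 on S has C(4, 2) = 6 edges. P[all 6 edges red] = (1/2)^6, and likewise for blue, so P[monochromatic] = 2·(1/2)^6 = 2^{1 − 6} = 1/32.
By linearity of expectation: E[X] = C(19, 4) · 2^{1 − 6} = 3876 · 1/32 = 969/8.
Numerically: E[X] ≈ 121.125000.

E[X] = C(19,4)·2^(1−C(4,2)) = 969/8 ≈ 121.125000.


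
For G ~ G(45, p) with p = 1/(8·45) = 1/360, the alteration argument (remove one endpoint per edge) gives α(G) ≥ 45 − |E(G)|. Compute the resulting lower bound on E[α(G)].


E[|E(G)|] = C(45, 2)·p = 990 · (1/360) = 11/4.
E[α(G)] ≥ n − E[|E(G)|] = 45 − 11/4 = 169/4.
Numerically: ≈ 42.25000.
(This is only a lower bound; the true E[α(G)] may be larger.)

E[α(G)] ≥ 169/4 ≈ 42.25000.


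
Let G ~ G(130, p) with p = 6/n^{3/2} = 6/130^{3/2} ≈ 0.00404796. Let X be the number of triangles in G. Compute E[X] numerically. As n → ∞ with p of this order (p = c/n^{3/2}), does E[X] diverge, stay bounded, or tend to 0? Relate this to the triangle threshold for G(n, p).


Number of potential triangles: C(130, 3) = 357760.
Each occurs with probability p³ ≈ (0.00404796)³ ≈ 6.63297966e-08.
By linearity: E[X] = C(130, 3)·p³ ≈ 357760 · 6.63297966e-08 ≈ 0.023730.
Since α = 3/2 > 1, p = c/n^{3/2} = o(1/n) is below the triangle threshold p ~ 1/n. Asymptotically E[X] ~ (c³/6)·n^{3(1−α)} = (6³/6)·n^{-1.5} → 0, so by Markov's inequality G has no triangles w.h.p.

E[X] ≈ 0.023730; in regime p = Θ(1/n^{3/2}) E[X] tends to 0 (below the triangle threshold p ~ 1/n).


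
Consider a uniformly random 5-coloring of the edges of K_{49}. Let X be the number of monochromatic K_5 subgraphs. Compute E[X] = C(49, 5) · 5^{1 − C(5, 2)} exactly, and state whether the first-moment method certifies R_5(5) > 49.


E[X] = C(49, 5) · 5^{1 − 10} = 1906884 · 5^{−9} = 1906884/1953125.
As a reduced fraction: E[X] = 1906884/1953125 ≈ 0.9763.
Is E[X] < 1? YES.
Since E[X] < 1, there exists a 5-coloring of K_{49} with no monochromatic K_5; hence R_5(5) > 49.

E[X] = 1906884/1953125 ≈ 0.9763; E[X] < 1, so R_5(5) > 49.


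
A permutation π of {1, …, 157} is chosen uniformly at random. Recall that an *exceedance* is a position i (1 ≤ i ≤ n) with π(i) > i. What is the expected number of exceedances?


Write X = Σ_{i=1}^{157} X_i, where X_i = 1_{π(i) > i}.
For each fixed i, π(i) is uniform over {1, …, 157} (marginal of a uniform permutation), so P[π(i) > i] = (n − i)/n. Summing: Σ_{i=1}^{157} (n − i)/n = (0 + 1 + … + 156)/157 = 157(157 − 1)/(2·157) = (157 − 1)/2.
Hence E[X] = Σ_{i=1}^{157} (157 − i)/157 = 78 ≈ 78.000.

E[X] = 78 = 78.000.


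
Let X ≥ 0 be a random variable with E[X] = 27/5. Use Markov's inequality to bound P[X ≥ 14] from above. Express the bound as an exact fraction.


μ = E[X] = 27/5, a = 14.
Markov: P[X ≥ 14] ≤ μ/a = (27/5)/14 = 27/70.
Numerically: ≈ 0.38571.
(Since a = 14 > μ = 5.40000, the bound 27/70 is < 1 and informative.)

P[X ≥ 14] ≤ 27/70 ≈ 0.38571.


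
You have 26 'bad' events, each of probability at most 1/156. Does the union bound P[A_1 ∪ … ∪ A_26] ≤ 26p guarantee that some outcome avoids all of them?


Union bound: P[∪_{i=1}^{26} A_i] ≤ Σ_i P[A_i] ≤ 26·p = 26·(1/156) = 1/6.
Numerically: 1/6 ≈ 0.167.
Is 1/6 < 1? YES.
Since P[∪ A_i] ≤ 1/6 < 1, the complement has P[∩ A_i^c] ≥ 1 − 1/6 = 5/6 > 0, so some outcome avoids every A_i.

26·p = 1/6 ≈ 0.167; existence CERTIFIED by the union bound.


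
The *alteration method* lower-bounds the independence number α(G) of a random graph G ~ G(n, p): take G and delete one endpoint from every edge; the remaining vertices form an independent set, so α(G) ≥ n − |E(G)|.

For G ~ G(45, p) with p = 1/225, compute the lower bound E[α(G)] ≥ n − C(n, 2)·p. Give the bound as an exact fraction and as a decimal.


E[|E(G)|] = C(45, 2)·p = 990 · (1/225) = 22/5.
E[α(G)] ≥ n − E[|E(G)|] = 45 − 22/5 = 203/5.
Numerically: ≈ 40.600.
(This is only a lower bound; the true E[α(G)] may be larger.)

E[α(G)] ≥ 203/5 ≈ 40.600.


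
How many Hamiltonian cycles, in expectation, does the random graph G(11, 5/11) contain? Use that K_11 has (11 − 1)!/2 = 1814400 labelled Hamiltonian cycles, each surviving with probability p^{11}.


K_11 has (11 − 1)!/2 = 1814400 labelled Hamiltonian cycles.
For each such Hamiltonian cycle H, let X_H = 1 if all 11 edges of H are present in G. Then P[X_H = 1] = p^{11} = (5/11)^{11} = 48828125/285311670611.
By linearity of expectation: E[X] = Σ_H E[X_H] = 1814400 · p^{11} = 1814400 · 48828125/285311670611 = 88593750000000/285311670611.
Numerically: E[X] ≈ 310.5.

E[X] = 1814400 · (5/11)^{11} = 88593750000000/285311670611 ≈ 310.5.


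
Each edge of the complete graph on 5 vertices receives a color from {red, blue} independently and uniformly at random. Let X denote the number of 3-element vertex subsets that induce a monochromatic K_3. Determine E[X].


Let X = Σ_S X_S over the C(5, 3) = 10 subsets S of size 3, where X_S = 1 if the K_3 on S is monochromatic.
For a fixed S, the K_3 on S has C(3, 2) = 3 edges. P[all 3 edges red] = (1/2)^3, and likewise for blue, so P[monochromatic] = 2·(1/2)^3 = 2^{1 − 3} = 1/4.
By linearity of expectation: E[X] = C(5, 3) · 2^{1 − 3} = 10 · 1/4 = 5/2.
Numerically: E[X] ≈ 2.5000.

E[X] = C(5,3)·2^(1−C(3,2)) = 5/2 ≈ 2.5000.


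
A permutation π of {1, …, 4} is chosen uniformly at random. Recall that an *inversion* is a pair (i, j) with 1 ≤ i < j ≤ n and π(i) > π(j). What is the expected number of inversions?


Write X = Σ X_I over the C(4, 2) = 6 pairs i < j, with X_I the indicator of one inversion.
There are 6 indicators.
For each fixed pair i < j, the values π(i) and π(j) are two distinct elements of {1, …, 4} in uniformly random order; by symmetry P[π(i) > π(j)] = 1/2.
By linearity: E[X] = 6 · (1/2) = C(4, 2) · (1/2) = 6/2 = 3 ≈ 3.0000.

E[X] = 3 = 3.0000.


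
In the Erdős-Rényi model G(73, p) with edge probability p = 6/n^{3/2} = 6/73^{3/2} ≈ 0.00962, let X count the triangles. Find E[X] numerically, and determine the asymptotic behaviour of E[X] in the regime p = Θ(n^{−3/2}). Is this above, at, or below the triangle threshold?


Number of potential triangles: C(73, 3) = 62196.
Each occurs with probability p³ ≈ (0.00962)³ ≈ 8.902272e-07.
By linearity: E[X] = C(73, 3)·p³ ≈ 62196 · 8.902272e-07 ≈ 0.0554.
Since α = 3/2 > 1, p = c/n^{3/2} = o(1/n) is below the triangle threshold p ~ 1/n. Asymptotically E[X] ~ (c³/6)·n^{3(1−α)} = (6³/6)·n^{-1.5} → 0, so by Markov's inequality G has no triangles w.h.p.

E[X] ≈ 0.0554; in regime p = Θ(1/n^{3/2}) E[X] tends to 0 (below the triangle threshold p ~ 1/n).


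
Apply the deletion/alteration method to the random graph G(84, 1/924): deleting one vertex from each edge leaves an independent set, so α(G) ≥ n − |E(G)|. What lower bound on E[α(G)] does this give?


E[|E(G)|] = C(84, 2)·p = 3486 · (1/924) = 83/22.
E[α(G)] ≥ n − E[|E(G)|] = 84 − 83/22 = 1765/22.
Numerically: ≈ 80.227273.
(This is only a lower bound; the true E[α(G)] may be larger.)

E[α(G)] ≥ 1765/22 ≈ 80.227273.


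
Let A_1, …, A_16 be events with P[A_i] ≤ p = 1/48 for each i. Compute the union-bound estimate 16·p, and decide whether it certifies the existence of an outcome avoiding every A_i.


Union bound: P[∪_{i=1}^{16} A_i] ≤ Σ_i P[A_i] ≤ 16·p = 16·(1/48) = 1/3.
Numerically: 1/3 ≈ 0.3333333.
Is 1/3 < 1? YES.
Since P[∪ A_i] ≤ 1/3 < 1, the complement has P[∩ A_i^c] ≥ 1 − 1/3 = 2/3 > 0, so some outcome avoids every A_i.

16·p = 1/3 ≈ 0.3333333; existence CERTIFIED by the union bound.


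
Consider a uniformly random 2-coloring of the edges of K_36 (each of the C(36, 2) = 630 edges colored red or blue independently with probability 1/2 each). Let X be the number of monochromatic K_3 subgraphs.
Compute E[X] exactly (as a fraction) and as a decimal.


Let X = Σ_S X_S over the C(36, 3) = 7140 subsets S of size 3, where X_S = 1 if the K_3 on S is monochromatic.
For a fixed S, the K_3 on S has C(3, 2) = 3 edges. P[all 3 edges red] = (1/2)^3, and likewise for blue, so P[monochromatic] = 2·(1/2)^3 = 2^{1 − 3} = 1/4.
Summing: E[X] = C(36, 3) · 2^{1 − 3} = 7140 · 1/4 = 1785.
Numerically: E[X] ≈ 1785.00000.

E[X] = C(36,3)·2^(1−C(3,2)) = 1785 ≈ 1785.00000.


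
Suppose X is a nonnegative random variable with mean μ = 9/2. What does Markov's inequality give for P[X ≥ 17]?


μ = E[X] = 9/2, a = 17.
Markov: P[X ≥ 17] ≤ μ/a = (9/2)/17 = 9/34.
Numerically: ≈ 0.2647.
(Since a = 17 > μ = 4.5000, the bound 9/34 is < 1 and informative.)

P[X ≥ 17] ≤ 9/34 ≈ 0.2647.


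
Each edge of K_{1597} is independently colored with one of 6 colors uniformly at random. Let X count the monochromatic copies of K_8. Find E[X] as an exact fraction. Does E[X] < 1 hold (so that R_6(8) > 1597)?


E[X] = C(1597, 8) · 6^{1 − 28} = 1031080153060953275445 · 6^{−27} = 1031080153060953275445/1023490369077469249536.
As a reduced fraction: E[X] = 38188153817072343535/37907050706572935168 ≈ 1.00742.
Is E[X] < 1? NO.
Since E[X] ≥ 1, the first-moment bound is inconclusive at n = 1597; it does NOT by itself certify R_6(8) > 1597.

E[X] = 38188153817072343535/37907050706572935168 ≈ 1.00742; E[X] ≥ 1; first-moment method inconclusive here.


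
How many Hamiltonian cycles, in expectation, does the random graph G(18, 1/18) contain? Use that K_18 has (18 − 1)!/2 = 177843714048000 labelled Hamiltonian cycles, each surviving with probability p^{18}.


K_18 has (18 − 1)!/2 = 177843714048000 labelled Hamiltonian cycles.
For each such Hamiltonian cycle H, let X_H = 1 if all 18 edges of H are present in G. Then P[X_H = 1] = p^{18} = (1/18)^{18} = 1/39346408075296537575424.
Summing the indicators: E[X] = Σ_H E[X_H] = 177843714048000 · p^{18} = 177843714048000 · 1/39346408075296537575424 = 14889875/3294258113514384.
Numerically: E[X] ≈ 4.52e-09.

E[X] = 177843714048000 · (1/18)^{18} = 14889875/3294258113514384 ≈ 4.52e-09.


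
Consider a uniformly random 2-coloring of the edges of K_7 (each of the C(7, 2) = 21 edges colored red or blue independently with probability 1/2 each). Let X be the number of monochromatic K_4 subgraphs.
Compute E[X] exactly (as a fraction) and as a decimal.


Let X = Σ_S X_S over the C(7, 4) = 35 subsets S of size 4, where X_S = 1 if the K_4 on S is monochromatic.
For a fixed S, the K_4 on S has C(4, 2) = 6 edges. P[all 6 edges red] = (1/2)^6, and likewise for blue, so P[monochromatic] = 2·(1/2)^6 = 2^{1 − 6} = 1/32.
By linearity: E[X] = C(7, 4) · 2^{1 − 6} = 35 · 1/32 = 35/32.
Numerically: E[X] ≈ 1.09375.

E[X] = C(7,4)·2^(1−C(4,2)) = 35/32 ≈ 1.09375.


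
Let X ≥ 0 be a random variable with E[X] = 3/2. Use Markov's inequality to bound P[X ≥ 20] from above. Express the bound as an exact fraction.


μ = E[X] = 3/2, a = 20.
Markov: P[X ≥ 20] ≤ μ/a = (3/2)/20 = 3/40.
Numerically: ≈ 0.075.
(Since a = 20 > μ = 1.500, the bound 3/40 is < 1 and informative.)

P[X ≥ 20] ≤ 3/40 ≈ 0.075.


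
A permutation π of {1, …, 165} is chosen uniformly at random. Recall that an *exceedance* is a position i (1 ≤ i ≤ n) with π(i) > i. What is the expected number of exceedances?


Write X = Σ_{i=1}^{165} X_i, where X_i = 1_{π(i) > i}.
For each fixed i, π(i) is uniform over {1, …, 165} (marginal of a uniform permutation), so P[π(i) > i] = (n − i)/n. Summing: Σ_{i=1}^{165} (n − i)/n = (0 + 1 + … + 164)/165 = 165(165 − 1)/(2·165) = (165 − 1)/2.
Hence E[X] = Σ_{i=1}^{165} (165 − i)/165 = 82 ≈ 82.0000.

E[X] = 82 = 82.0000.


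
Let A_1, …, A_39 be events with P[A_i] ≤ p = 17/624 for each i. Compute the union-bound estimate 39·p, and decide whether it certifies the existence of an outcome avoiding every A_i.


Union bound: P[∪_{i=1}^{39} A_i] ≤ Σ_i P[A_i] ≤ 39·p = 39·(17/624) = 17/16.
Numerically: 17/16 ≈ 1.06250.
Is 17/16 < 1? NO.
Since the bound 17/16 is ≥ 1, the union bound is uninformative here; it does NOT by itself certify existence.

39·p = 17/16 ≈ 1.06250; existence NOT certified by the union bound.


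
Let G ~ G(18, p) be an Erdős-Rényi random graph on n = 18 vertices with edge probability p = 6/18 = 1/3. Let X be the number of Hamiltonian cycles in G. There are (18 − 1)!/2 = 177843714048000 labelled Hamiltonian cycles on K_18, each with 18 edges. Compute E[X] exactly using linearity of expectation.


K_18 has (18 − 1)!/2 = 177843714048000 labelled Hamiltonian cycles.
For each such Hamiltonian cycle H, let X_H = 1 if all 18 edges of H are present in G. Then P[X_H = 1] = p^{18} = (1/3)^{18} = 1/387420489.
By linearity of expectation: E[X] = Σ_H E[X_H] = 177843714048000 · p^{18} = 177843714048000 · 1/387420489 = 243955712000/531441.
Numerically: E[X] ≈ 4.59e+05.

E[X] = 177843714048000 · (1/3)^{18} = 243955712000/531441 ≈ 4.59e+05.


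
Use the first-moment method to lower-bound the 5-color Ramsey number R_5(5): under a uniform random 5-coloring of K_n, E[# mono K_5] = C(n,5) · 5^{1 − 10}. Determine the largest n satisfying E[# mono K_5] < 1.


We need C(n, 5) · 5^{1 − 10} < 1, i.e. C(n, 5) < 5^{10 − 1} = 1953125.
Check values of n near the boundary:
  n = 47: C(47, 5) = 1533939; 1533939 < 1953125? YES
  n = 48: C(48, 5) = 1712304; 1712304 < 1953125? YES
  n = 49: C(49, 5) = 1906884; 1906884 < 1953125? YES
  n = 50: C(50, 5) = 2118760; 2118760 < 1953125? NO
  n = 51: C(51, 5) = 2349060; 2349060 < 1953125? NO
The largest n with C(n, 5) < 1953125 is n = 49 (where E[X] = 1906884/1953125 ≈ 0.97632). Hence R_5(5) > 49, i.e. R_5(5) ≥ 50.

Largest n = 49; hence R_5(5) > 49.


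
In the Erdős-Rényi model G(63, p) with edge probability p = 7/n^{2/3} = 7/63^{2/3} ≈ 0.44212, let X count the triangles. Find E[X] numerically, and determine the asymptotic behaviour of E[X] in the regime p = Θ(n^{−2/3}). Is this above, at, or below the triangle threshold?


Number of potential triangles: C(63, 3) = 39711.
Each occurs with probability p³ ≈ (0.44212)³ ≈ 8.6419753e-02.
By linearity: E[X] = C(63, 3)·p³ ≈ 39711 · 8.6419753e-02 ≈ 3431.81481.
Since α = 2/3 < 1, p = c/n^{2/3} ≫ 1/n is above the triangle threshold p ~ 1/n. Asymptotically E[X] ~ (c³/6)·n^{3(1−α)} = (7³/6)·n^{1} → ∞; triangles are abundant w.h.p.

E[X] ≈ 3431.81481; in regime p = Θ(1/n^{2/3}) E[X] diverges (above the triangle threshold p ~ 1/n).


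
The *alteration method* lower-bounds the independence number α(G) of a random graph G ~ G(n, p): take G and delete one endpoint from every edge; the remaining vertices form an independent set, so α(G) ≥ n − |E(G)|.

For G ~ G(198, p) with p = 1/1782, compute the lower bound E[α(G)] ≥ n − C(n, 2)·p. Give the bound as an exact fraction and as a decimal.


E[|E(G)|] = C(198, 2)·p = 19503 · (1/1782) = 197/18.
E[α(G)] ≥ n − E[|E(G)|] = 198 − 197/18 = 3367/18.
Numerically: ≈ 187.056.
(This is only a lower bound; the true E[α(G)] may be larger.)

E[α(G)] ≥ 3367/18 ≈ 187.056.


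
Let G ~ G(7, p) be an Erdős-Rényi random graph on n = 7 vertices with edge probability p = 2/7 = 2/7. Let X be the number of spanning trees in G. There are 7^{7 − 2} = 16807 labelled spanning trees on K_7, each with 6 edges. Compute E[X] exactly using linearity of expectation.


K_7 has 7^{7 − 2} = 16807 labelled spanning trees.
For each such spanning tree H, let X_H = 1 if all 6 edges of H are present in G. Then P[X_H = 1] = p^{6} = (2/7)^{6} = 64/117649.
By linearity: E[X] = Σ_H E[X_H] = 16807 · p^{6} = 16807 · 64/117649 = 64/7.
Numerically: E[X] ≈ 9.14.

E[X] = 16807 · (2/7)^{6} = 64/7 ≈ 9.14.
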